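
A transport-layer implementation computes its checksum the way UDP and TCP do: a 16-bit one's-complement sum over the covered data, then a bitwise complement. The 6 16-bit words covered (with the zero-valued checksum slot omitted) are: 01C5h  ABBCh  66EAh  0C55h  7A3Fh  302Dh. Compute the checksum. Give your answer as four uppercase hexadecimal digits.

One's-complement addition (fold any carry out of bit 15 back into bit 0):
  0x01C5 + 0xABBC = 0x0AD81
  0xAD81 + 0x66EA = 0x1146B → wrap carry → 0x146C
  0x146C + 0x0C55 = 0x020C1
  0x20C1 + 0x7A3F = 0x09B00
  0x9B00 + 0x302D = 0x0CB2D
One's-complement sum = 0xCB2D.
Checksum = ~0xCB2D & 0xFFFF = 0x34D2.

34D2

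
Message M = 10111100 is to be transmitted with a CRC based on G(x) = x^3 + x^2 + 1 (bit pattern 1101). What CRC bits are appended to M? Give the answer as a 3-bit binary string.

011

Append 3 zeros: 10111100000. Divide by 1101 (XOR where the leading bit is 1):
  pos 0: 1011 XOR 1101 = 0110
  pos 1: 1101 XOR 1101 = 0000
  pos 5: 1000 XOR 1101 = 0101
  pos 6: 1010 XOR 1101 = 0111
  pos 7: 1110 XOR 1101 = 0011
Remainder (last 3 bits) = 011. This is the CRC / FCS.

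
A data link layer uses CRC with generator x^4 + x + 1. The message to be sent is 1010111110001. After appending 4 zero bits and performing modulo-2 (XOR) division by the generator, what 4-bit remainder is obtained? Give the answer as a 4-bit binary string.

Append 4 zeros: 10101111100010000. Divide by 10011 (XOR where the leading bit is 1):
  pos 0: 10101 XOR 10011 = 00110
  pos 2: 11011 XOR 10011 = 01000
  pos 3: 10001 XOR 10011 = 00010
  pos 6: 10100 XOR 10011 = 00111
  pos 8: 11101 XOR 10011 = 01110
  pos 9: 11100 XOR 10011 = 01111
  pos 10: 11110 XOR 10011 = 01101
  pos 11: 11010 XOR 10011 = 01001
  pos 12: 10010 XOR 10011 = 00001
Remainder (last 4 bits) = 0001. This is the CRC / FCS.

0001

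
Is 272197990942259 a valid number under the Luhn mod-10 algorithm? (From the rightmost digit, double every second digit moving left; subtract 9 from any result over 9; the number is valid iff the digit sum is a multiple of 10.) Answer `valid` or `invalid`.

invalid

From the right, keep odd positions and double even positions (subtract 9 from any doubled value over 9):
  doubled (positions 2,4,...): 1 4 9 9 5 2 5 → sum 35
  kept (positions 1,3,...): 9 2 4 0 9 9 2 2 → sum 37
Total = 72.
72 mod 10 = 2, so the number is invalid.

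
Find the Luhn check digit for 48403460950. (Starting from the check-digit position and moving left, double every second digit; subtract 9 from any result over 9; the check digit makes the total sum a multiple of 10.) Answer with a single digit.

9

Partial digits right→left: 0 5 9 0 6 4 3 0 4 8 4
Double every second digit counting from the check-digit position (so the 1st, 3rd, 5th, ... of the partial from the right).
  doubled (with −9 where >9): 0 9 3 6 8 8 → sum 34
  kept as-is: 5 0 4 0 8 → sum 17
Total = 34 + 17 = 51.
Check digit = (10 − (51 mod 10)) mod 10 = 9.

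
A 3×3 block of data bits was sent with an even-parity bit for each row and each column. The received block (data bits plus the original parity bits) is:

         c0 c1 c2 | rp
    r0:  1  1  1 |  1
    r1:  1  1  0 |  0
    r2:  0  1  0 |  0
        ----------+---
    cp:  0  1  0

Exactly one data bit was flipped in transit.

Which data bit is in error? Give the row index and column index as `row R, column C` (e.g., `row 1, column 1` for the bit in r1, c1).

Recompute each row's even parity and compare to rp:
  r0: data parity 1, sent rp 1 → ok
  r1: data parity 0, sent rp 0 → ok
  r2: data parity 1, sent rp 0 → mismatch
Recompute each column's even parity and compare to cp:
  c0: data parity 0, sent cp 0 → ok
  c1: data parity 1, sent cp 1 → ok
  c2: data parity 1, sent cp 0 → mismatch
Exactly one row (r2) and one column (c2) fail → the flipped bit is at their intersection.

row 2, column 2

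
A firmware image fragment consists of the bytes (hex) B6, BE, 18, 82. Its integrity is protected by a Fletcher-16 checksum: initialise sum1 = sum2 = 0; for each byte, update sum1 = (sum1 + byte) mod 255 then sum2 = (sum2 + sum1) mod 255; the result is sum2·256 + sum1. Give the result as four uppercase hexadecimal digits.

Running sums (mod 255):
  after byte 0 (B6): sum1=182, sum2=182
  after byte 1 (BE): sum1=117, sum2=44
  after byte 2 (18): sum1=141, sum2=185
  after byte 3 (82): sum1=16, sum2=201
Checksum = sum2·256 + sum1 = 201·256 + 16 = 51472 = 0xC910.

C910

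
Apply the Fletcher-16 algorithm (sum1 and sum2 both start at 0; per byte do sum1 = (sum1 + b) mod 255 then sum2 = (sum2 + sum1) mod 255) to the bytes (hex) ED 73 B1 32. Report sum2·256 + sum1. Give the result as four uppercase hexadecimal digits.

Running sums (mod 255):
  after byte 0 (ED): sum1=237, sum2=237
  after byte 1 (73): sum1=97, sum2=79
  after byte 2 (B1): sum1=19, sum2=98
  after byte 3 (32): sum1=69, sum2=167
Checksum = sum2·256 + sum1 = 167·256 + 69 = 42821 = 0xA745.

A745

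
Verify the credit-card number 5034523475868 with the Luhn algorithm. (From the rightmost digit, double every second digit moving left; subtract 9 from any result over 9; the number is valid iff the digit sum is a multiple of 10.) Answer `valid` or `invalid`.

invalid

From the right, keep odd positions and double even positions (subtract 9 from any doubled value over 9):
  doubled (positions 2,4,...): 3 1 8 4 8 0 → sum 24
  kept (positions 1,3,...): 8 8 7 3 5 3 5 → sum 39
Total = 63.
63 mod 10 = 3, so the number is invalid.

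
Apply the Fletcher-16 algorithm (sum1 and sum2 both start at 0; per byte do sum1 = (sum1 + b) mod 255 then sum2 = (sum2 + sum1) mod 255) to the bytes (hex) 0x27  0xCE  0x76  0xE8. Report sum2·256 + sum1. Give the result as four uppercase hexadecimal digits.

DE55

Running sums (mod 255):
  after byte 0 (0x27): sum1=39, sum2=39
  after byte 1 (0xCE): sum1=245, sum2=29
  after byte 2 (0x76): sum1=108, sum2=137
  after byte 3 (0xE8): sum1=85, sum2=222
Checksum = sum2·256 + sum1 = 222·256 + 85 = 56917 = 0xDE55.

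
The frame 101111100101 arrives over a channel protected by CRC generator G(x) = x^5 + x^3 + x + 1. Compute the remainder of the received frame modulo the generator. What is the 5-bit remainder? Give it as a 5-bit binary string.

Modulo-2 division of 101111100101 by 101011:
  pos 0: 101111 XOR 101011 = 000100
  pos 3: 100100 XOR 101011 = 001111
  pos 5: 111110 XOR 101011 = 010101
  pos 6: 101011 XOR 101011 = 000000
Remainder = 00000 (zero — the frame passes the CRC check).

00000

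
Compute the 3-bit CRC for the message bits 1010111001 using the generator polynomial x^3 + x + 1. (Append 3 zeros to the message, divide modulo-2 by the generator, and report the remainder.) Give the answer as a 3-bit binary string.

001

Append 3 zeros: 1010111001000. Divide by 1011 (XOR where the leading bit is 1):
  pos 0: 1010 XOR 1011 = 0001
  pos 3: 1111 XOR 1011 = 0100
  pos 4: 1000 XOR 1011 = 0011
  pos 6: 1101 XOR 1011 = 0110
  pos 7: 1100 XOR 1011 = 0111
  pos 8: 1110 XOR 1011 = 0101
  pos 9: 1010 XOR 1011 = 0001
Remainder (last 3 bits) = 001. This is the CRC / FCS.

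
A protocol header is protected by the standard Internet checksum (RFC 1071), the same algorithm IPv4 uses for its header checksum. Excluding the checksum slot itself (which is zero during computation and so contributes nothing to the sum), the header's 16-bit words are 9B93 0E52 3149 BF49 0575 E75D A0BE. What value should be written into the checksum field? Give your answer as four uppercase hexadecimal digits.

D7F5

One's-complement addition (fold any carry out of bit 15 back into bit 0):
  0x9B93 + 0x0E52 = 0x0A9E5
  0xA9E5 + 0x3149 = 0x0DB2E
  0xDB2E + 0xBF49 = 0x19A77 → wrap carry → 0x9A78
  0x9A78 + 0x0575 = 0x09FED
  0x9FED + 0xE75D = 0x1874A → wrap carry → 0x874B
  0x874B + 0xA0BE = 0x12809 → wrap carry → 0x280A
One's-complement sum = 0x280A.
Checksum = ~0x280A & 0xFFFF = 0xD7F5.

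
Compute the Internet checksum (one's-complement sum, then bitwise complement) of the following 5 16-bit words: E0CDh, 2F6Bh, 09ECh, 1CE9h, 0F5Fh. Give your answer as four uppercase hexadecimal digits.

One's-complement addition (fold any carry out of bit 15 back into bit 0):
  0xE0CD + 0x2F6B = 0x11038 → wrap carry → 0x1039
  0x1039 + 0x09EC = 0x01A25
  0x1A25 + 0x1CE9 = 0x0370E
  0x370E + 0x0F5F = 0x0466D
One's-complement sum = 0x466D.
Checksum = ~0x466D & 0xFFFF = 0xB992.

B992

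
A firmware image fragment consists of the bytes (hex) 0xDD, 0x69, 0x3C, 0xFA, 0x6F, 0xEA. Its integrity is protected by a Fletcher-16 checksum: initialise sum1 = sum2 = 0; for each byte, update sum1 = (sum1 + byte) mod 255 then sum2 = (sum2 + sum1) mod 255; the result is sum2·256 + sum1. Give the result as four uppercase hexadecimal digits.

EDD8

Running sums (mod 255):
  after byte 0 (0xDD): sum1=221, sum2=221
  after byte 1 (0x69): sum1=71, sum2=37
  after byte 2 (0x3C): sum1=131, sum2=168
  after byte 3 (0xFA): sum1=126, sum2=39
  after byte 4 (0x6F): sum1=237, sum2=21
  after byte 5 (0xEA): sum1=216, sum2=237
Checksum = sum2·256 + sum1 = 237·256 + 216 = 60888 = 0xEDD8.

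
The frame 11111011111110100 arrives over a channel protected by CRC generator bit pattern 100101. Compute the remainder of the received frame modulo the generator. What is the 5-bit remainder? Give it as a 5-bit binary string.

Modulo-2 division of 11111011111110100 by 100101:
  pos 0: 111110 XOR 100101 = 011011
  pos 1: 110111 XOR 100101 = 010010
  pos 2: 100101 XOR 100101 = 000000
  pos 8: 111110 XOR 100101 = 011011
  pos 9: 110111 XOR 100101 = 010010
  pos 10: 100100 XOR 100101 = 000001
Remainder = 00010 (nonzero — an error is detected).

00010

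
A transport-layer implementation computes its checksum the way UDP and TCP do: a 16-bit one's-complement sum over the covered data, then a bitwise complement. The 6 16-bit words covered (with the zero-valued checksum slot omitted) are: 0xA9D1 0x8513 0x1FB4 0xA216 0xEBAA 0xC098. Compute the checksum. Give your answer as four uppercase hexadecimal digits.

630C

One's-complement addition (fold any carry out of bit 15 back into bit 0):
  0xA9D1 + 0x8513 = 0x12EE4 → wrap carry → 0x2EE5
  0x2EE5 + 0x1FB4 = 0x04E99
  0x4E99 + 0xA216 = 0x0F0AF
  0xF0AF + 0xEBAA = 0x1DC59 → wrap carry → 0xDC5A
  0xDC5A + 0xC098 = 0x19CF2 → wrap carry → 0x9CF3
One's-complement sum = 0x9CF3.
Checksum = ~0x9CF3 & 0xFFFF = 0x630C.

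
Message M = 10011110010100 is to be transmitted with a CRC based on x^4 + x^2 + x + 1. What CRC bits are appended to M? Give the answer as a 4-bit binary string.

0010

Append 4 zeros: 100111100101000000. Divide by 10111 (XOR where the leading bit is 1):
  pos 0: 10011 XOR 10111 = 00100
  pos 2: 10011 XOR 10111 = 00100
  pos 4: 10000 XOR 10111 = 00111
  pos 6: 11110 XOR 10111 = 01001
  pos 7: 10011 XOR 10111 = 00100
  pos 9: 10000 XOR 10111 = 00111
  pos 11: 11100 XOR 10111 = 01011
  pos 12: 10110 XOR 10111 = 00001
Remainder (last 4 bits) = 0010. This is the CRC / FCS.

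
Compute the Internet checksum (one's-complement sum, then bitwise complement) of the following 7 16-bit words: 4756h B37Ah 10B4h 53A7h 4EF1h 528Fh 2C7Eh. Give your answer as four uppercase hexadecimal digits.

D2D4

One's-complement addition (fold any carry out of bit 15 back into bit 0):
  0x4756 + 0xB37A = 0x0FAD0
  0xFAD0 + 0x10B4 = 0x10B84 → wrap carry → 0x0B85
  0x0B85 + 0x53A7 = 0x05F2C
  0x5F2C + 0x4EF1 = 0x0AE1D
  0xAE1D + 0x528F = 0x100AC → wrap carry → 0x00AD
  0x00AD + 0x2C7E = 0x02D2B
One's-complement sum = 0x2D2B.
Checksum = ~0x2D2B & 0xFFFF = 0xD2D4.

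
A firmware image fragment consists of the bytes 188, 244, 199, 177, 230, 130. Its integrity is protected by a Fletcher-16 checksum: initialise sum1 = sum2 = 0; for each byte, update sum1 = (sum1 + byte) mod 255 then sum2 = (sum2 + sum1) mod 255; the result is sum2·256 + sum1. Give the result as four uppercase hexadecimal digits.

B994

Running sums (mod 255):
  after byte 0 (188): sum1=188, sum2=188
  after byte 1 (244): sum1=177, sum2=110
  after byte 2 (199): sum1=121, sum2=231
  after byte 3 (177): sum1=43, sum2=19
  after byte 4 (230): sum1=18, sum2=37
  after byte 5 (130): sum1=148, sum2=185
Checksum = sum2·256 + sum1 = 185·256 + 148 = 47508 = 0xB994.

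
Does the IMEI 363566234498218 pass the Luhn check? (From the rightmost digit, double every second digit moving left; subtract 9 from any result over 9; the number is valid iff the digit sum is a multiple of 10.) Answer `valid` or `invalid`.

invalid

From the right, keep odd positions and double even positions (subtract 9 from any doubled value over 9):
  doubled (positions 2,4,...): 2 7 8 6 3 1 3 → sum 30
  kept (positions 1,3,...): 8 2 9 4 2 6 3 3 → sum 37
Total = 67.
67 mod 10 = 7, so the number is invalid.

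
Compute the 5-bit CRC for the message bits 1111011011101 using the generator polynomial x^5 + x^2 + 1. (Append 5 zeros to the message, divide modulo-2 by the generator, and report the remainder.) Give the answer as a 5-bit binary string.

Append 5 zeros: 111101101110100000. Divide by 100101 (XOR where the leading bit is 1):
  pos 0: 111101 XOR 100101 = 011000
  pos 1: 110001 XOR 100101 = 010100
  pos 2: 101000 XOR 100101 = 001101
  pos 4: 110111 XOR 100101 = 010010
  pos 5: 100101 XOR 100101 = 000000
  pos 12: 100000 XOR 100101 = 000101
Remainder (last 5 bits) = 00101. This is the CRC / FCS.

00101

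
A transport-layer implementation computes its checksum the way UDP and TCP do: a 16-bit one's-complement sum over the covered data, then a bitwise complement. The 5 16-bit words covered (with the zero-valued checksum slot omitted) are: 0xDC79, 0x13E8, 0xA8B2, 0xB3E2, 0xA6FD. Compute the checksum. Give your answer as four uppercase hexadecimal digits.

One's-complement addition (fold any carry out of bit 15 back into bit 0):
  0xDC79 + 0x13E8 = 0x0F061
  0xF061 + 0xA8B2 = 0x19913 → wrap carry → 0x9914
  0x9914 + 0xB3E2 = 0x14CF6 → wrap carry → 0x4CF7
  0x4CF7 + 0xA6FD = 0x0F3F4
One's-complement sum = 0xF3F4.
Checksum = ~0xF3F4 & 0xFFFF = 0x0C0B.

0C0B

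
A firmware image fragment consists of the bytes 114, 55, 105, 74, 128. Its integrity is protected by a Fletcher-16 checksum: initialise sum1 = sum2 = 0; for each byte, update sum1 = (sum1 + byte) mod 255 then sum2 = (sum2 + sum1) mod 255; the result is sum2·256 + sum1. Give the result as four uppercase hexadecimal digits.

Running sums (mod 255):
  after byte 0 (114): sum1=114, sum2=114
  after byte 1 (55): sum1=169, sum2=28
  after byte 2 (105): sum1=19, sum2=47
  after byte 3 (74): sum1=93, sum2=140
  after byte 4 (128): sum1=221, sum2=106
Checksum = sum2·256 + sum1 = 106·256 + 221 = 27357 = 0x6ADD.

6ADD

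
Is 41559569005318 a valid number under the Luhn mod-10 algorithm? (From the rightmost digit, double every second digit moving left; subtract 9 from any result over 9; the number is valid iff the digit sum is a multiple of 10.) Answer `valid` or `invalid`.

invalid

From the right, keep odd positions and double even positions (subtract 9 from any doubled value over 9):
  doubled (positions 2,4,...): 2 1 0 3 9 1 8 → sum 24
  kept (positions 1,3,...): 8 3 0 9 5 5 1 → sum 31
Total = 55.
55 mod 10 = 5, so the number is invalid.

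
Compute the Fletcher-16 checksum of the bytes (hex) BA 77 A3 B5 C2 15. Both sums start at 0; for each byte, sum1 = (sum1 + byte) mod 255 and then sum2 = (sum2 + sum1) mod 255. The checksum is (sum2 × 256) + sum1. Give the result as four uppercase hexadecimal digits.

Running sums (mod 255):
  after byte 0 (BA): sum1=186, sum2=186
  after byte 1 (77): sum1=50, sum2=236
  after byte 2 (A3): sum1=213, sum2=194
  after byte 3 (B5): sum1=139, sum2=78
  after byte 4 (C2): sum1=78, sum2=156
  after byte 5 (15): sum1=99, sum2=0
Checksum = sum2·256 + sum1 = 0·256 + 99 = 99 = 0x0063.

0063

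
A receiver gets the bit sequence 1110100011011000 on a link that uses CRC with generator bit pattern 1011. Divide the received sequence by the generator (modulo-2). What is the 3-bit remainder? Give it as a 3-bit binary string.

Modulo-2 division of 1110100011011000 by 1011:
  pos 0: 1110 XOR 1011 = 0101
  pos 1: 1011 XOR 1011 = 0000
  pos 8: 1101 XOR 1011 = 0110
  pos 9: 1101 XOR 1011 = 0110
  pos 10: 1100 XOR 1011 = 0111
  pos 11: 1110 XOR 1011 = 0101
  pos 12: 1010 XOR 1011 = 0001
Remainder = 001 (nonzero — an error is detected).

001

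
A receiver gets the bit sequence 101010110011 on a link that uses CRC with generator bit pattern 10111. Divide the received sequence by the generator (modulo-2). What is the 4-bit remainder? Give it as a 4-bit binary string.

Modulo-2 division of 101010110011 by 10111:
  pos 0: 10101 XOR 10111 = 00010
  pos 3: 10011 XOR 10111 = 00100
  pos 5: 10000 XOR 10111 = 00111
  pos 7: 11111 XOR 10111 = 01000
Remainder = 1000 (nonzero — an error is detected).

1000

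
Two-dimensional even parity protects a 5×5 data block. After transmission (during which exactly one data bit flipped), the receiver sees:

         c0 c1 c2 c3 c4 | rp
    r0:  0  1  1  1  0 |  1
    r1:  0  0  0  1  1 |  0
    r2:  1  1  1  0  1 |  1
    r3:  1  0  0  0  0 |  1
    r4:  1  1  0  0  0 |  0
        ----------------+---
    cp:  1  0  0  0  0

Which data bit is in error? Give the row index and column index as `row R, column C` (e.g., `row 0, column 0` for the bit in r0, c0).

Recompute each row's even parity and compare to rp:
  r0: data parity 1, sent rp 1 → ok
  r1: data parity 0, sent rp 0 → ok
  r2: data parity 0, sent rp 1 → mismatch
  r3: data parity 1, sent rp 1 → ok
  r4: data parity 0, sent rp 0 → ok
Recompute each column's even parity and compare to cp:
  c0: data parity 1, sent cp 1 → ok
  c1: data parity 1, sent cp 0 → mismatch
  c2: data parity 0, sent cp 0 → ok
  c3: data parity 0, sent cp 0 → ok
  c4: data parity 0, sent cp 0 → ok
Exactly one row (r2) and one column (c1) fail → the flipped bit is at their intersection.

row 2, column 1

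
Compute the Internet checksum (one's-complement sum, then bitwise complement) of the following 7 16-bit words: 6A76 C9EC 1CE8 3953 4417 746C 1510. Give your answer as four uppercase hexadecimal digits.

A7CD

One's-complement addition (fold any carry out of bit 15 back into bit 0):
  0x6A76 + 0xC9EC = 0x13462 → wrap carry → 0x3463
  0x3463 + 0x1CE8 = 0x0514B
  0x514B + 0x3953 = 0x08A9E
  0x8A9E + 0x4417 = 0x0CEB5
  0xCEB5 + 0x746C = 0x14321 → wrap carry → 0x4322
  0x4322 + 0x1510 = 0x05832
One's-complement sum = 0x5832.
Checksum = ~0x5832 & 0xFFFF = 0xA7CD.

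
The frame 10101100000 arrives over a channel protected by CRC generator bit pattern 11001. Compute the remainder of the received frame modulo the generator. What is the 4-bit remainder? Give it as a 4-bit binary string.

0000

Modulo-2 division of 10101100000 by 11001:
  pos 0: 10101 XOR 11001 = 01100
  pos 1: 11001 XOR 11001 = 00000
Remainder = 0000 (zero — the frame passes the CRC check).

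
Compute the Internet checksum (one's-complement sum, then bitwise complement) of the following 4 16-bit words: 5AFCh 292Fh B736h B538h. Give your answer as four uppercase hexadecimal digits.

0F65

One's-complement addition (fold any carry out of bit 15 back into bit 0):
  0x5AFC + 0x292F = 0x0842B
  0x842B + 0xB736 = 0x13B61 → wrap carry → 0x3B62
  0x3B62 + 0xB538 = 0x0F09A
One's-complement sum = 0xF09A.
Checksum = ~0xF09A & 0xFFFF = 0x0F65.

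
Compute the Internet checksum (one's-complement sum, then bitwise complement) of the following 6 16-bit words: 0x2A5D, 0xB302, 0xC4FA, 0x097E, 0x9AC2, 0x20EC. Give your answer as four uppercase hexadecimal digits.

One's-complement addition (fold any carry out of bit 15 back into bit 0):
  0x2A5D + 0xB302 = 0x0DD5F
  0xDD5F + 0xC4FA = 0x1A259 → wrap carry → 0xA25A
  0xA25A + 0x097E = 0x0ABD8
  0xABD8 + 0x9AC2 = 0x1469A → wrap carry → 0x469B
  0x469B + 0x20EC = 0x06787
One's-complement sum = 0x6787.
Checksum = ~0x6787 & 0xFFFF = 0x9878.

9878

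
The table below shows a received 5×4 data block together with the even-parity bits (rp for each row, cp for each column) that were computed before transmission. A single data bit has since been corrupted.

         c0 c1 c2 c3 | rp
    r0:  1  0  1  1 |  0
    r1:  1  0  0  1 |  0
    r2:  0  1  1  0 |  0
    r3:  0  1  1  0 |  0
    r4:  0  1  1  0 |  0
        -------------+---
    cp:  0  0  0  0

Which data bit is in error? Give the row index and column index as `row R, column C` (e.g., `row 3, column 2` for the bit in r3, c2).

row 0, column 1

Recompute each row's even parity and compare to rp:
  r0: data parity 1, sent rp 0 → mismatch
  r1: data parity 0, sent rp 0 → ok
  r2: data parity 0, sent rp 0 → ok
  r3: data parity 0, sent rp 0 → ok
  r4: data parity 0, sent rp 0 → ok
Recompute each column's even parity and compare to cp:
  c0: data parity 0, sent cp 0 → ok
  c1: data parity 1, sent cp 0 → mismatch
  c2: data parity 0, sent cp 0 → ok
  c3: data parity 0, sent cp 0 → ok
Exactly one row (r0) and one column (c1) fail → the flipped bit is at their intersection.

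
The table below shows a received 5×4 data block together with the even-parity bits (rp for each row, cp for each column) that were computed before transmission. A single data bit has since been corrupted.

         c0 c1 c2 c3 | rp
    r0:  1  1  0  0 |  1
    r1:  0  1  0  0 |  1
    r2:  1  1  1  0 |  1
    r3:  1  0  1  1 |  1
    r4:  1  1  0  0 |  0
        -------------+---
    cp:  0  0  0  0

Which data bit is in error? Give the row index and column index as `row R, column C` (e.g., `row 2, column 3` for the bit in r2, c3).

Recompute each row's even parity and compare to rp:
  r0: data parity 0, sent rp 1 → mismatch
  r1: data parity 1, sent rp 1 → ok
  r2: data parity 1, sent rp 1 → ok
  r3: data parity 1, sent rp 1 → ok
  r4: data parity 0, sent rp 0 → ok
Recompute each column's even parity and compare to cp:
  c0: data parity 0, sent cp 0 → ok
  c1: data parity 0, sent cp 0 → ok
  c2: data parity 0, sent cp 0 → ok
  c3: data parity 1, sent cp 0 → mismatch
Exactly one row (r0) and one column (c3) fail → the flipped bit is at their intersection.

row 0, column 3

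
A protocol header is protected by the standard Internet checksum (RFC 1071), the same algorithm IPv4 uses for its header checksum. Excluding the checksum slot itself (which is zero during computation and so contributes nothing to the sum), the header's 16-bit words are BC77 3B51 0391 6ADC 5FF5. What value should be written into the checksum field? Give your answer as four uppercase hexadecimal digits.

One's-complement addition (fold any carry out of bit 15 back into bit 0):
  0xBC77 + 0x3B51 = 0x0F7C8
  0xF7C8 + 0x0391 = 0x0FB59
  0xFB59 + 0x6ADC = 0x16635 → wrap carry → 0x6636
  0x6636 + 0x5FF5 = 0x0C62B
One's-complement sum = 0xC62B.
Checksum = ~0xC62B & 0xFFFF = 0x39D4.

39D4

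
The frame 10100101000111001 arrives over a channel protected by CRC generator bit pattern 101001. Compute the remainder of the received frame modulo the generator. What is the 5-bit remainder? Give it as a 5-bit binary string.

01101

Modulo-2 division of 10100101000111001 by 101001:
  pos 0: 101001 XOR 101001 = 000000
  pos 7: 100011 XOR 101001 = 001010
  pos 9: 101010 XOR 101001 = 000011
Remainder = 01101 (nonzero — an error is detected).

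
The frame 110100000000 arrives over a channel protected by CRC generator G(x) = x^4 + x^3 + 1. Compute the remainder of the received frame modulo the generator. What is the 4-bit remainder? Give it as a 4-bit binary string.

1001

Modulo-2 division of 110100000000 by 11001:
  pos 0: 11010 XOR 11001 = 00011
  pos 3: 11000 XOR 11001 = 00001
  pos 7: 10000 XOR 11001 = 01001
Remainder = 1001 (nonzero — an error is detected).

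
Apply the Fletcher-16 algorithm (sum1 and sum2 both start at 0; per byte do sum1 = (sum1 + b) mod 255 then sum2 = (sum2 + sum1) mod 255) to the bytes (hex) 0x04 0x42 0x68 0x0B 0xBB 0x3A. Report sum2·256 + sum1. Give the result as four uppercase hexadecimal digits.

D7AF

Running sums (mod 255):
  after byte 0 (0x04): sum1=4, sum2=4
  after byte 1 (0x42): sum1=70, sum2=74
  after byte 2 (0x68): sum1=174, sum2=248
  after byte 3 (0x0B): sum1=185, sum2=178
  after byte 4 (0xBB): sum1=117, sum2=40
  after byte 5 (0x3A): sum1=175, sum2=215
Checksum = sum2·256 + sum1 = 215·256 + 175 = 55215 = 0xD7AF.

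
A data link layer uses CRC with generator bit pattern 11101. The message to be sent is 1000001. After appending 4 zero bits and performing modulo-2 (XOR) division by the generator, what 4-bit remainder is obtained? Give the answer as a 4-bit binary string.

Append 4 zeros: 10000010000. Divide by 11101 (XOR where the leading bit is 1):
  pos 0: 10000 XOR 11101 = 01101
  pos 1: 11010 XOR 11101 = 00111
  pos 3: 11110 XOR 11101 = 00011
  pos 6: 11000 XOR 11101 = 00101
Remainder (last 4 bits) = 0101. This is the CRC / FCS.

0101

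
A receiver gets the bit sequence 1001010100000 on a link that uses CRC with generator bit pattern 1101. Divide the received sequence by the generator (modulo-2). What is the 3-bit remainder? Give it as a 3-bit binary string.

101

Modulo-2 division of 1001010100000 by 1101:
  pos 0: 1001 XOR 1101 = 0100
  pos 1: 1000 XOR 1101 = 0101
  pos 2: 1011 XOR 1101 = 0110
  pos 3: 1100 XOR 1101 = 0001
  pos 6: 1100 XOR 1101 = 0001
  pos 9: 1000 XOR 1101 = 0101
Remainder = 101 (nonzero — an error is detected).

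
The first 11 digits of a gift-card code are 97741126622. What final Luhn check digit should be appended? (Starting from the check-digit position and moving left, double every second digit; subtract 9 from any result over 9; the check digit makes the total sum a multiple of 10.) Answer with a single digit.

Partial digits right→left: 2 2 6 6 2 1 1 4 7 7 9
Double every second digit counting from the check-digit position (so the 1st, 3rd, 5th, ... of the partial from the right).
  doubled (with −9 where >9): 4 3 4 2 5 9 → sum 27
  kept as-is: 2 6 1 4 7 → sum 20
Total = 27 + 20 = 47.
Check digit = (10 − (47 mod 10)) mod 10 = 3.

3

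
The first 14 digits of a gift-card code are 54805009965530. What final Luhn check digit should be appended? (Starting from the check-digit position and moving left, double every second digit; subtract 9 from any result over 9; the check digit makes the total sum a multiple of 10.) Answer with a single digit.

Partial digits right→left: 0 3 5 5 6 9 9 0 0 5 0 8 4 5
Double every second digit counting from the check-digit position (so the 1st, 3rd, 5th, ... of the partial from the right).
  doubled (with −9 where >9): 0 1 3 9 0 0 8 → sum 21
  kept as-is: 3 5 9 0 5 8 5 → sum 35
Total = 21 + 35 = 56.
Check digit = (10 − (56 mod 10)) mod 10 = 4.

4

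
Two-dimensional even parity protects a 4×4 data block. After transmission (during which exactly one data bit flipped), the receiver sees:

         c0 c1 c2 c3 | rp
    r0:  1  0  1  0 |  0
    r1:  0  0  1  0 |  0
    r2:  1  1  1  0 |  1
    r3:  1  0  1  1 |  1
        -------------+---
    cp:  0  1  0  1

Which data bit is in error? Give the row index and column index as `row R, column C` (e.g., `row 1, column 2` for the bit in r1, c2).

row 1, column 0

Recompute each row's even parity and compare to rp:
  r0: data parity 0, sent rp 0 → ok
  r1: data parity 1, sent rp 0 → mismatch
  r2: data parity 1, sent rp 1 → ok
  r3: data parity 1, sent rp 1 → ok
Recompute each column's even parity and compare to cp:
  c0: data parity 1, sent cp 0 → mismatch
  c1: data parity 1, sent cp 1 → ok
  c2: data parity 0, sent cp 0 → ok
  c3: data parity 1, sent cp 1 → ok
Exactly one row (r1) and one column (c0) fail → the flipped bit is at their intersection.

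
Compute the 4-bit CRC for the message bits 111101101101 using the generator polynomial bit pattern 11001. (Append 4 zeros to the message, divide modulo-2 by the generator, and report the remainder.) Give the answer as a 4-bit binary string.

Append 4 zeros: 1111011011010000. Divide by 11001 (XOR where the leading bit is 1):
  pos 0: 11110 XOR 11001 = 00111
  pos 2: 11111 XOR 11001 = 00110
  pos 4: 11001 XOR 11001 = 00000
  pos 9: 10100 XOR 11001 = 01101
  pos 10: 11010 XOR 11001 = 00011
Remainder (last 4 bits) = 0110. This is the CRC / FCS.

0110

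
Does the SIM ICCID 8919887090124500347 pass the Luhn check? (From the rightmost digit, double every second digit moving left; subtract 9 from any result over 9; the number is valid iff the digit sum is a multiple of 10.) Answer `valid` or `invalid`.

invalid

From the right, keep odd positions and double even positions (subtract 9 from any doubled value over 9):
  doubled (positions 2,4,...): 8 0 1 4 0 0 7 9 9 → sum 38
  kept (positions 1,3,...): 7 3 0 4 1 9 7 8 1 8 → sum 48
Total = 86.
86 mod 10 = 6, so the number is invalid.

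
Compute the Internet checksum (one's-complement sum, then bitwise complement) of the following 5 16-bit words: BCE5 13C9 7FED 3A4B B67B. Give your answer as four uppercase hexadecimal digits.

BE9C

One's-complement addition (fold any carry out of bit 15 back into bit 0):
  0xBCE5 + 0x13C9 = 0x0D0AE
  0xD0AE + 0x7FED = 0x1509B → wrap carry → 0x509C
  0x509C + 0x3A4B = 0x08AE7
  0x8AE7 + 0xB67B = 0x14162 → wrap carry → 0x4163
One's-complement sum = 0x4163.
Checksum = ~0x4163 & 0xFFFF = 0xBE9C.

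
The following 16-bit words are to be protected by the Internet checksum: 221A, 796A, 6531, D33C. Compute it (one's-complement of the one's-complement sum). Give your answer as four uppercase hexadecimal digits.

2C0D

One's-complement addition (fold any carry out of bit 15 back into bit 0):
  0x221A + 0x796A = 0x09B84
  0x9B84 + 0x6531 = 0x100B5 → wrap carry → 0x00B6
  0x00B6 + 0xD33C = 0x0D3F2
One's-complement sum = 0xD3F2.
Checksum = ~0xD3F2 & 0xFFFF = 0x2C0D.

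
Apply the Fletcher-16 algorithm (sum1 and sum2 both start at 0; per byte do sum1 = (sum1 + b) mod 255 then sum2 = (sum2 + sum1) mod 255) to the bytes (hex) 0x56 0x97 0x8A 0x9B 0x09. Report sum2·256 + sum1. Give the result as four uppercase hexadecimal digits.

ED1D

Running sums (mod 255):
  after byte 0 (0x56): sum1=86, sum2=86
  after byte 1 (0x97): sum1=237, sum2=68
  after byte 2 (0x8A): sum1=120, sum2=188
  after byte 3 (0x9B): sum1=20, sum2=208
  after byte 4 (0x09): sum1=29, sum2=237
Checksum = sum2·256 + sum1 = 237·256 + 29 = 60701 = 0xED1D.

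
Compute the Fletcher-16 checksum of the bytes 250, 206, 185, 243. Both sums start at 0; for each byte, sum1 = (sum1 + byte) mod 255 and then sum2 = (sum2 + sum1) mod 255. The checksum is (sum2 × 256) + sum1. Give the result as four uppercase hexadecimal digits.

Running sums (mod 255):
  after byte 0 (250): sum1=250, sum2=250
  after byte 1 (206): sum1=201, sum2=196
  after byte 2 (185): sum1=131, sum2=72
  after byte 3 (243): sum1=119, sum2=191
Checksum = sum2·256 + sum1 = 191·256 + 119 = 49015 = 0xBF77.

BF77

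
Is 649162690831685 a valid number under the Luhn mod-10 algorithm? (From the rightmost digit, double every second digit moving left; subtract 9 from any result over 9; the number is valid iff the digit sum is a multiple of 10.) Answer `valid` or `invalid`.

From the right, keep odd positions and double even positions (subtract 9 from any doubled value over 9):
  doubled (positions 2,4,...): 7 2 7 9 4 2 8 → sum 39
  kept (positions 1,3,...): 5 6 3 0 6 6 9 6 → sum 41
Total = 80.
80 mod 10 = 0, so the number is valid.

valid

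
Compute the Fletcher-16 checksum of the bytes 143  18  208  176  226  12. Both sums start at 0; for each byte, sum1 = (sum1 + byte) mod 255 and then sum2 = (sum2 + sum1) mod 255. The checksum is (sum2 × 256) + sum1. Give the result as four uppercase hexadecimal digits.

Running sums (mod 255):
  after byte 0 (143): sum1=143, sum2=143
  after byte 1 (18): sum1=161, sum2=49
  after byte 2 (208): sum1=114, sum2=163
  after byte 3 (176): sum1=35, sum2=198
  after byte 4 (226): sum1=6, sum2=204
  after byte 5 (12): sum1=18, sum2=222
Checksum = sum2·256 + sum1 = 222·256 + 18 = 56850 = 0xDE12.

DE12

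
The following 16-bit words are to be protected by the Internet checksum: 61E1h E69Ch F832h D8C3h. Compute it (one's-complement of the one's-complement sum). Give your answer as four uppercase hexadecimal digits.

E68A

One's-complement addition (fold any carry out of bit 15 back into bit 0):
  0x61E1 + 0xE69C = 0x1487D → wrap carry → 0x487E
  0x487E + 0xF832 = 0x140B0 → wrap carry → 0x40B1
  0x40B1 + 0xD8C3 = 0x11974 → wrap carry → 0x1975
One's-complement sum = 0x1975.
Checksum = ~0x1975 & 0xFFFF = 0xE68A.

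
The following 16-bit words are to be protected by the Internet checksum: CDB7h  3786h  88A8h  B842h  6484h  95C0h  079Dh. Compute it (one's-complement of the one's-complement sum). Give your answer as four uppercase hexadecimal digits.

B7F4

One's-complement addition (fold any carry out of bit 15 back into bit 0):
  0xCDB7 + 0x3786 = 0x1053D → wrap carry → 0x053E
  0x053E + 0x88A8 = 0x08DE6
  0x8DE6 + 0xB842 = 0x14628 → wrap carry → 0x4629
  0x4629 + 0x6484 = 0x0AAAD
  0xAAAD + 0x95C0 = 0x1406D → wrap carry → 0x406E
  0x406E + 0x079D = 0x0480B
One's-complement sum = 0x480B.
Checksum = ~0x480B & 0xFFFF = 0xB7F4.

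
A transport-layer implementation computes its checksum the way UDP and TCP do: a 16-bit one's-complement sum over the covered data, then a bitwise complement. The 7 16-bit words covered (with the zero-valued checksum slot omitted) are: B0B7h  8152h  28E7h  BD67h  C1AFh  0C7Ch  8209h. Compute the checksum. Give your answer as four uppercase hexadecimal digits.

9771

One's-complement addition (fold any carry out of bit 15 back into bit 0):
  0xB0B7 + 0x8152 = 0x13209 → wrap carry → 0x320A
  0x320A + 0x28E7 = 0x05AF1
  0x5AF1 + 0xBD67 = 0x11858 → wrap carry → 0x1859
  0x1859 + 0xC1AF = 0x0DA08
  0xDA08 + 0x0C7C = 0x0E684
  0xE684 + 0x8209 = 0x1688D → wrap carry → 0x688E
One's-complement sum = 0x688E.
Checksum = ~0x688E & 0xFFFF = 0x9771.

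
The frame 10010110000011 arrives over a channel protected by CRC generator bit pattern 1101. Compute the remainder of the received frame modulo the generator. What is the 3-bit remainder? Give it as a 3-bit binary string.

011

Modulo-2 division of 10010110000011 by 1101:
  pos 0: 1001 XOR 1101 = 0100
  pos 1: 1000 XOR 1101 = 0101
  pos 2: 1011 XOR 1101 = 0110
  pos 3: 1101 XOR 1101 = 0000
Remainder = 011 (nonzero — an error is detected).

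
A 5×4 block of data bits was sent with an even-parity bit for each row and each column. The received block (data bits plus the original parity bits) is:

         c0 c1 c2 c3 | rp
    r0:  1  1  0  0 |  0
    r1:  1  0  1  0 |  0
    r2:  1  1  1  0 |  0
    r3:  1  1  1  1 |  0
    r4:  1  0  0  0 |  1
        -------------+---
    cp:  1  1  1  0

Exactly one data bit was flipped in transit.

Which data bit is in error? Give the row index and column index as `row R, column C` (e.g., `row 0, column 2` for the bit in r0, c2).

Recompute each row's even parity and compare to rp:
  r0: data parity 0, sent rp 0 → ok
  r1: data parity 0, sent rp 0 → ok
  r2: data parity 1, sent rp 0 → mismatch
  r3: data parity 0, sent rp 0 → ok
  r4: data parity 1, sent rp 1 → ok
Recompute each column's even parity and compare to cp:
  c0: data parity 1, sent cp 1 → ok
  c1: data parity 1, sent cp 1 → ok
  c2: data parity 1, sent cp 1 → ok
  c3: data parity 1, sent cp 0 → mismatch
Exactly one row (r2) and one column (c3) fail → the flipped bit is at their intersection.

row 2, column 3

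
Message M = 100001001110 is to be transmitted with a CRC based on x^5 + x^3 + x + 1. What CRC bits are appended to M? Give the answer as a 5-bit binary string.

Append 5 zeros: 10000100111000000. Divide by 101011 (XOR where the leading bit is 1):
  pos 0: 100001 XOR 101011 = 001010
  pos 2: 101000 XOR 101011 = 000011
  pos 6: 111110 XOR 101011 = 010101
  pos 7: 101010 XOR 101011 = 000001
Remainder (last 5 bits) = 10000. This is the CRC / FCS.

10000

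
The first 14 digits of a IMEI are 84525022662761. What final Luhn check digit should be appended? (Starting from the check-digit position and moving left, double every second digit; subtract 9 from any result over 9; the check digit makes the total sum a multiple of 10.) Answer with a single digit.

0

Partial digits right→left: 1 6 7 2 6 6 2 2 0 5 2 5 4 8
Double every second digit counting from the check-digit position (so the 1st, 3rd, 5th, ... of the partial from the right).
  doubled (with −9 where >9): 2 5 3 4 0 4 8 → sum 26
  kept as-is: 6 2 6 2 5 5 8 → sum 34
Total = 26 + 34 = 60.
Check digit = (10 − (60 mod 10)) mod 10 = 0.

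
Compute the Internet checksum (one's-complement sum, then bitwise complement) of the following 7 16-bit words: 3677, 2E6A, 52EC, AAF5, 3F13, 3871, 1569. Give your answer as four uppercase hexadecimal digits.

One's-complement addition (fold any carry out of bit 15 back into bit 0):
  0x3677 + 0x2E6A = 0x064E1
  0x64E1 + 0x52EC = 0x0B7CD
  0xB7CD + 0xAAF5 = 0x162C2 → wrap carry → 0x62C3
  0x62C3 + 0x3F13 = 0x0A1D6
  0xA1D6 + 0x3871 = 0x0DA47
  0xDA47 + 0x1569 = 0x0EFB0
One's-complement sum = 0xEFB0.
Checksum = ~0xEFB0 & 0xFFFF = 0x104F.

104F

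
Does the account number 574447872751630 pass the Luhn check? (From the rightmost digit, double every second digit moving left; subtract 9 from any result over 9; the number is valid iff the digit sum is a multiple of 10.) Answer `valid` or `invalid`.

valid

From the right, keep odd positions and double even positions (subtract 9 from any doubled value over 9):
  doubled (positions 2,4,...): 6 2 5 5 5 8 5 → sum 36
  kept (positions 1,3,...): 0 6 5 2 8 4 4 5 → sum 34
Total = 70.
70 mod 10 = 0, so the number is valid.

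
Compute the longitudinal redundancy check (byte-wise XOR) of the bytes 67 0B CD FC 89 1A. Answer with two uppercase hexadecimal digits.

CE

XOR the bytes together:
  start with 0x67
  0x67 ⊕ 0x0B = 0x6C
  0x6C ⊕ 0xCD = 0xA1
  0xA1 ⊕ 0xFC = 0x5D
  0x5D ⊕ 0x89 = 0xD4
  0xD4 ⊕ 0x1A = 0xCE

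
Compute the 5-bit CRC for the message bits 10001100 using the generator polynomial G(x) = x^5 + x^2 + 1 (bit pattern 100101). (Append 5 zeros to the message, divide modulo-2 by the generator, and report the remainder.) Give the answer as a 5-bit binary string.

10111

Append 5 zeros: 1000110000000. Divide by 100101 (XOR where the leading bit is 1):
  pos 0: 100011 XOR 100101 = 000110
  pos 3: 110000 XOR 100101 = 010101
  pos 4: 101010 XOR 100101 = 001111
  pos 6: 111100 XOR 100101 = 011001
  pos 7: 110010 XOR 100101 = 010111
Remainder (last 5 bits) = 10111. This is the CRC / FCS.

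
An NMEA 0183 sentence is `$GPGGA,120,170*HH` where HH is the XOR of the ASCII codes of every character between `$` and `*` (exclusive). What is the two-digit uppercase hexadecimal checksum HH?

XOR the ASCII codes of the payload characters:
  'G' = 0x47 → acc = 0x47
  'P' = 0x50 → acc = 0x17
  'G' = 0x47 → acc = 0x50
  'G' = 0x47 → acc = 0x17
  'A' = 0x41 → acc = 0x56
  ',' = 0x2C → acc = 0x7A
  '1' = 0x31 → acc = 0x4B
  '2' = 0x32 → acc = 0x79
  '0' = 0x30 → acc = 0x49
  ',' = 0x2C → acc = 0x65
  '1' = 0x31 → acc = 0x54
  '7' = 0x37 → acc = 0x63
  '0' = 0x30 → acc = 0x53
Checksum = 0x53.

53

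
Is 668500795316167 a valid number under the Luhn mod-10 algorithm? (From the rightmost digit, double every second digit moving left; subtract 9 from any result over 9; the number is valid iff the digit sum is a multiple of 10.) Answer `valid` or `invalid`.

valid

From the right, keep odd positions and double even positions (subtract 9 from any doubled value over 9):
  doubled (positions 2,4,...): 3 3 6 9 0 1 3 → sum 25
  kept (positions 1,3,...): 7 1 1 5 7 0 8 6 → sum 35
Total = 60.
60 mod 10 = 0, so the number is valid.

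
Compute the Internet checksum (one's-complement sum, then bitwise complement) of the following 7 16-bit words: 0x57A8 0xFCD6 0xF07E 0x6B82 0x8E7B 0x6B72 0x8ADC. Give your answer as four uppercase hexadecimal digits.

One's-complement addition (fold any carry out of bit 15 back into bit 0):
  0x57A8 + 0xFCD6 = 0x1547E → wrap carry → 0x547F
  0x547F + 0xF07E = 0x144FD → wrap carry → 0x44FE
  0x44FE + 0x6B82 = 0x0B080
  0xB080 + 0x8E7B = 0x13EFB → wrap carry → 0x3EFC
  0x3EFC + 0x6B72 = 0x0AA6E
  0xAA6E + 0x8ADC = 0x1354A → wrap carry → 0x354B
One's-complement sum = 0x354B.
Checksum = ~0x354B & 0xFFFF = 0xCAB4.

CAB4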